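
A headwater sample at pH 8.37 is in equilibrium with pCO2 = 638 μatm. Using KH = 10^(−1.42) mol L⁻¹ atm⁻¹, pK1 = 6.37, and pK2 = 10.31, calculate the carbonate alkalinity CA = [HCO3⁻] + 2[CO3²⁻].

[CO2*] = KH · pCO2 = 10^(−1.42) × 638×10^-6 = 2.426×10^-5 mol/L
α₀ = 1/(1 + K1/[H⁺] + K1K2/[H⁺]²) = 1/(1 + 10^+2.00 + 10^+0.06) = 0.009790
DIC = [CO2*]/α₀ = 2.426×10^-5 / 0.009790 = 2.478 mmol/L
CA = (α₁ + 2α₂)·DIC = (0.9790 + 2×0.01124) × 2.478 = 2.48 mmol/L

CA = 2.48 mmol/L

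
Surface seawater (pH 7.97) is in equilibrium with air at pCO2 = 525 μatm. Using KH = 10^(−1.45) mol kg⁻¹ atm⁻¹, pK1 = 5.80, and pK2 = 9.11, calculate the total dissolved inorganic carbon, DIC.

DIC = 2.97 mmol/kg

[CO2*] = KH · pCO2 = 10^(−1.45) × 525×10^-6 = 1.863×10^-5 mol/kg
α₀ = 1/(1 + K1/[H⁺] + K1K2/[H⁺]²) = 1/(1 + 10^+2.17 + 10^+1.03) = 0.006265
DIC = [CO2*]/α₀ = 1.863×10^-5 / 0.006265 = 2.97 mmol/kg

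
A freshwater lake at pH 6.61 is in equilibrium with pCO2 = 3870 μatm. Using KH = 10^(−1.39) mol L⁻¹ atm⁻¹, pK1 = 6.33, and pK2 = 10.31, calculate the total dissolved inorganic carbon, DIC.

[CO2*] = KH · pCO2 = 10^(−1.39) × 3870×10^-6 = 1.577×10^-4 mol/L
α₀ = 1/(1 + K1/[H⁺] + K1K2/[H⁺]²) = 1/(1 + 10^+0.28 + 10^-3.42) = 0.3441
DIC = [CO2*]/α₀ = 1.577×10^-4 / 0.3441 = 0.458 mmol/L

DIC = 0.458 mmol/L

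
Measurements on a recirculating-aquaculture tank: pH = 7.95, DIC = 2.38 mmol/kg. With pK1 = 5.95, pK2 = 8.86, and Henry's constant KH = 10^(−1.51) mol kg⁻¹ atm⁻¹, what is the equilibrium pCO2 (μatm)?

α₀ = 1 / (1 + K1/[H⁺] + K1K2/[H⁺]²) = 1 / (1 + 10^+2.00 + 10^+1.09)
   = 1 / (1 + 100.00 + 12.303) = 1/113.30 = 0.008826
[CO2*] = α₀ × DIC = 0.008826 × 2.38 = 0.02101 mmol/kg
pCO2 = [CO2*]/KH = 2.101×10^-5 / 3.090×10^-2 = 680 μatm

pCO2 = 680 μatm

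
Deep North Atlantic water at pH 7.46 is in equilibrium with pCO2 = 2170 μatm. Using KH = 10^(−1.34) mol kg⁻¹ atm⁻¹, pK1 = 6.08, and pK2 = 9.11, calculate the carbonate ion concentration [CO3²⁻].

[CO2*] = KH · pCO2 = 10^(−1.34) × 2170×10^-6 = 9.919×10^-5 mol/kg
α₀ = 1/(1 + K1/[H⁺] + K1K2/[H⁺]²) = 1/(1 + 10^+1.38 + 10^-0.27) = 0.03918
DIC = [CO2*]/α₀ = 9.919×10^-5 / 0.03918 = 2.532 mmol/kg
[CO3²⁻] = α₂·DIC; α₂ = 0.02104, so [CO3²⁻] = 0.02104 × 2.532 = 0.0533 mmol/kg

[CO3²⁻] = 0.0533 mmol/kg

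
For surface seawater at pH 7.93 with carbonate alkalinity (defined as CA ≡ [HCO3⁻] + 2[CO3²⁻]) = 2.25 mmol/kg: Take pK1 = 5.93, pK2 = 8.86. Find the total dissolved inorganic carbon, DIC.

DIC = 2.05 mmol/kg

CA = [HCO3⁻] + 2[CO3²⁻] = (α₁ + 2α₂)·DIC
At pH 7.93: [H⁺]/K1 = 10^-2.00 = 0.010000, K2/[H⁺] = 10^-0.93 = 0.11749
α₁ = 1/(1 + 0.010000 + 0.11749) = 1/1.1275 = 0.8869; α₂ = α₁·K2/[H⁺] = 0.1042
α₁ + 2α₂ = 1.0953
DIC = CA / (α₁ + 2α₂) = 2.25 / 1.0953 = 2.05 mmol/kg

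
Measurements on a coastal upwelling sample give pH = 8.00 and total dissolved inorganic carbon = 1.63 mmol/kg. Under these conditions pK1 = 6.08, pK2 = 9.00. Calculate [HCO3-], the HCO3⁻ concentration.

α₁ = 1 / (1 + [H⁺]/K1 + K2/[H⁺]) = 1 / (1 + 10^-1.92 + 10^-1.00)
   = 1 / (1 + 0.012023 + 0.10000) = 1/1.1120 = 0.8993
[HCO3⁻] = α₁ × DIC = 0.8993 × 1.63 = 1.47 mmol/kg

[HCO3⁻] = 1.47 mmol/kg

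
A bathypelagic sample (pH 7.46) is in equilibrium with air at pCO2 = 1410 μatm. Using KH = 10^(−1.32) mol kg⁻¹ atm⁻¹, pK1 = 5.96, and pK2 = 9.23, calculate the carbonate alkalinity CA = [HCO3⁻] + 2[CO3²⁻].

[CO2*] = KH · pCO2 = 10^(−1.32) × 1410×10^-6 = 6.749×10^-5 mol/kg
α₀ = 1/(1 + K1/[H⁺] + K1K2/[H⁺]²) = 1/(1 + 10^+1.50 + 10^-0.27) = 0.03016
DIC = [CO2*]/α₀ = 6.749×10^-5 / 0.03016 = 2.238 mmol/kg
CA = (α₁ + 2α₂)·DIC = (0.9536 + 2×0.01620) × 2.238 = 2.21 mmol/kg

CA = 2.21 mmol/kg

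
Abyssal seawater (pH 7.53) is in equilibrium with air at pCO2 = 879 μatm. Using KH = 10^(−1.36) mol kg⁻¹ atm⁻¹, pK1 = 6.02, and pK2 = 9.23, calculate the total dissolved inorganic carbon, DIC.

DIC = 1.30 mmol/kg

[CO2*] = KH · pCO2 = 10^(−1.36) × 879×10^-6 = 3.837×10^-5 mol/kg
α₀ = 1/(1 + K1/[H⁺] + K1K2/[H⁺]²) = 1/(1 + 10^+1.51 + 10^-0.19) = 0.02941
DIC = [CO2*]/α₀ = 3.837×10^-5 / 0.02941 = 1.30 mmol/kg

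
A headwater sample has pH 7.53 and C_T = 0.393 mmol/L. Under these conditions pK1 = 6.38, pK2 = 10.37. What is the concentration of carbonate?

[CO3²⁻] = 0.530 μmol/L

α₂ = 1 / (1 + [H⁺]/K2 + [H⁺]²/(K1K2)) = 1 / (1 + 10^+2.84 + 10^+1.69)
   = 1 / (1 + 691.83 + 48.978) = 1/741.81 = 0.001348
[CO3²⁻] = α₂ × DIC = 0.001348 × 0.393 = 0.000530 mmol/L = 0.530 μmol/L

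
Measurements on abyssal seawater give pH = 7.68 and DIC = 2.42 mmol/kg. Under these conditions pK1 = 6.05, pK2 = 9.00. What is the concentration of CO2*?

α₀ = 1 / (1 + K1/[H⁺] + K1K2/[H⁺]²) = 1 / (1 + 10^+1.63 + 10^+0.31)
   = 1 / (1 + 42.658 + 2.0417) = 1/45.700 = 0.02188
[CO2*] = α₀ × DIC = 0.02188 × 2.42 = 0.0530 mmol/kg

[CO2*] = 0.0530 mmol/kg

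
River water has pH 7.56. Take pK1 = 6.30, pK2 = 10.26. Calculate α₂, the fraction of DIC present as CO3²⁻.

α₂ = 1 / (1 + [H⁺]/K2 + [H⁺]²/(K1K2)) = 1 / (1 + 10^+2.70 + 10^+1.44)
   = 1 / (1 + 501.19 + 27.542) = 1/529.73 = 0.001888

α₂ = 0.00189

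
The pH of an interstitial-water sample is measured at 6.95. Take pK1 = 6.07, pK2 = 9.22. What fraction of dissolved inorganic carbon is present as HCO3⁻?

α₁ = 1 / (1 + [H⁺]/K1 + K2/[H⁺]) = 1 / (1 + 10^-0.88 + 10^-2.27)
   = 1 / (1 + 0.13183 + 0.0053703) = 1/1.1372 = 0.8794

α₁ = 0.879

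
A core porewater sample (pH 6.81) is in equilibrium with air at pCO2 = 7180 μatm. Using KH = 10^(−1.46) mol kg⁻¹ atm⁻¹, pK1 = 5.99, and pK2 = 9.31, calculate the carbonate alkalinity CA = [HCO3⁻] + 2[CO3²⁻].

[CO2*] = KH · pCO2 = 10^(−1.46) × 7180×10^-6 = 2.490×10^-4 mol/kg
α₀ = 1/(1 + K1/[H⁺] + K1K2/[H⁺]²) = 1/(1 + 10^+0.82 + 10^-1.68) = 0.1311
DIC = [CO2*]/α₀ = 2.490×10^-4 / 0.1311 = 1.899 mmol/kg
CA = (α₁ + 2α₂)·DIC = (0.8662 + 2×0.002739) × 1.899 = 1.66 mmol/kg

CA = 1.66 mmol/kg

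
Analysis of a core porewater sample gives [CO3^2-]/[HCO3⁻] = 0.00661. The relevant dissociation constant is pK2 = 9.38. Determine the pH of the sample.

From K2 = [H⁺][CO3^2-]/[HCO3⁻]:  pH = pK2 + log₁₀([CO3^2-]/[HCO3⁻])
log₁₀(0.00661) = -2.180
pH = 9.38 + (-2.180) = 7.20

pH = 7.20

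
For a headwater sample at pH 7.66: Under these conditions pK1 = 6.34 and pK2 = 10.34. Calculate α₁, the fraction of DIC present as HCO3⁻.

α₁ = 1 / (1 + [H⁺]/K1 + K2/[H⁺]) = 1 / (1 + 10^-1.32 + 10^-2.68)
   = 1 / (1 + 0.047863 + 0.0020893) = 1/1.0500 = 0.9524

α₁ = 0.952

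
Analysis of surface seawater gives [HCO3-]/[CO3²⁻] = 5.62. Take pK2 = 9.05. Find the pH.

From K2 = [H⁺][CO3²⁻]/[HCO3-]:  pH = pK2 − log₁₀([HCO3-]/[CO3²⁻])
log₁₀(5.62) = +0.750
pH = 9.05 − (+0.750) = 8.30

pH = 8.30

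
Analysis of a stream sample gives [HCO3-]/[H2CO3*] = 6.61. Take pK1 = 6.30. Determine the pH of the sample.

pH = 7.12

From K1 = [H⁺][HCO3-]/[H2CO3*]:  pH = pK1 + log₁₀([HCO3-]/[H2CO3*])
log₁₀(6.61) = +0.820
pH = 6.30 + (+0.820) = 7.12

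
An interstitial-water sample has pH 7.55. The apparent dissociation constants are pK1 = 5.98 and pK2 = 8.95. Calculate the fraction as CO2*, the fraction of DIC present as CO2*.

α₀ = 0.0252

α₀ = 1 / (1 + K1/[H⁺] + K1K2/[H⁺]²) = 1 / (1 + 10^+1.57 + 10^+0.17)
   = 1 / (1 + 37.154 + 1.4791) = 1/39.633 = 0.02523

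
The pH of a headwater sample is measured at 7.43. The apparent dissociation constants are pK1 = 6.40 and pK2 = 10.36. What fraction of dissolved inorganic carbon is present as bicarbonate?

α₁ = 1 / (1 + [H⁺]/K1 + K2/[H⁺]) = 1 / (1 + 10^-1.03 + 10^-2.93)
   = 1 / (1 + 0.093325 + 0.0011749) = 1/1.0945 = 0.9137

α₁ = 0.914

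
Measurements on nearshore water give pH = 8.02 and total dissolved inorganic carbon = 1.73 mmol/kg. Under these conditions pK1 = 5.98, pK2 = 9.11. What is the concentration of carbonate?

α₂ = 1 / (1 + [H⁺]/K2 + [H⁺]²/(K1K2)) = 1 / (1 + 10^+1.09 + 10^-0.95)
   = 1 / (1 + 12.303 + 0.11220) = 1/13.415 = 0.07454
[CO3²⁻] = α₂ × DIC = 0.07454 × 1.73 = 0.129 mmol/kg

[CO3²⁻] = 0.129 mmol/kg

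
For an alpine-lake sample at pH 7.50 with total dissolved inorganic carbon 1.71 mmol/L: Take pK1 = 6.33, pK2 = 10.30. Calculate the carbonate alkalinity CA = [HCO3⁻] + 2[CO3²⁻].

CA = 1.60 mmol/L

CA = [HCO3⁻] + 2[CO3²⁻] = (α₁ + 2α₂)·DIC
At pH 7.50: [H⁺]/K1 = 10^-1.17 = 0.067608, K2/[H⁺] = 10^-2.80 = 0.0015849
α₁ = 1/(1 + 0.067608 + 0.0015849) = 1/1.0692 = 0.9353; α₂ = α₁·K2/[H⁺] = 0.001482
α₁ + 2α₂ = 0.9382
CA = 0.9382 × 1.71 = 1.60 mmol/L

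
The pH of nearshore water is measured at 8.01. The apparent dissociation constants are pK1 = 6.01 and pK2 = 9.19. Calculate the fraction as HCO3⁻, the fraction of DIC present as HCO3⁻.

α₁ = 1 / (1 + [H⁺]/K1 + K2/[H⁺]) = 1 / (1 + 10^-2.00 + 10^-1.18)
   = 1 / (1 + 0.010000 + 0.066069) = 1/1.0761 = 0.9293

α₁ = 0.929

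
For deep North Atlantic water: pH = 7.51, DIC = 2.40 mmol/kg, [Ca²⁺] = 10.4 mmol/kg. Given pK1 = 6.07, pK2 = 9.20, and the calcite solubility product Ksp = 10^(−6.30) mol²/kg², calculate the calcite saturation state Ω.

α₂ = 1 / (1 + [H⁺]/K2 + [H⁺]²/(K1K2)) = 1 / (1 + 10^+1.69 + 10^+0.25)
   = 1 / (1 + 48.978 + 1.7783) = 1/51.756 = 0.01932
[CO3²⁻] = α₂ × DIC = 0.01932 × 2.40 = 0.04637 mmol/kg
Ksp = 10^(−6.30) = 5.012×10^-7
Ω = [Ca²⁺][CO3²⁻]/Ksp = (10.4×10^-3)(4.637×10^-5) / 5.012×10^-7 = 0.962

Ω = 0.962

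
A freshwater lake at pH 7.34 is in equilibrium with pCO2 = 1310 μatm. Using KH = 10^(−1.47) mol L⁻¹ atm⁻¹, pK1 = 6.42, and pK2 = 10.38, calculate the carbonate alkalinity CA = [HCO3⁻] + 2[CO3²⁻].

[CO2*] = KH · pCO2 = 10^(−1.47) × 1310×10^-6 = 4.439×10^-5 mol/L
α₀ = 1/(1 + K1/[H⁺] + K1K2/[H⁺]²) = 1/(1 + 10^+0.92 + 10^-2.12) = 0.1072
DIC = [CO2*]/α₀ = 4.439×10^-5 / 0.1072 = 0.4139 mmol/L
CA = (α₁ + 2α₂)·DIC = (0.8920 + 2×0.0008135) × 0.4139 = 0.370 mmol/L

CA = 0.370 mmol/L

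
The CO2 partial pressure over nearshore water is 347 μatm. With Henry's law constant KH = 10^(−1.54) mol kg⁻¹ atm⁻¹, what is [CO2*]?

KH = 10^(−1.54) = 2.884×10^-2 mol kg⁻¹ atm⁻¹
[CO2*] = KH · pCO2 = 2.884×10^-2 × 347×10^-6 atm = 1.00×10^-5 mol/kg

[CO2*] = 10.0 μmol/kg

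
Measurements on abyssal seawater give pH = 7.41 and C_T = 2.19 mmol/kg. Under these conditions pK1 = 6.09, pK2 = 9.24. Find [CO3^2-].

[CO3²⁻] = 0.0305 mmol/kg

α₂ = 1 / (1 + [H⁺]/K2 + [H⁺]²/(K1K2)) = 1 / (1 + 10^+1.83 + 10^+0.51)
   = 1 / (1 + 67.608 + 3.2359) = 1/71.844 = 0.01392
[CO3²⁻] = α₂ × DIC = 0.01392 × 2.19 = 0.0305 mmol/kg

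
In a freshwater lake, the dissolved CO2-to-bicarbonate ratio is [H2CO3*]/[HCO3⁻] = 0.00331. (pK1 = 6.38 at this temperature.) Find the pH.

pH = 8.86

From K1 = [H⁺][HCO3⁻]/[H2CO3*]:  pH = pK1 − log₁₀([H2CO3*]/[HCO3⁻])
log₁₀(0.00331) = -2.480
pH = 6.38 − (-2.480) = 8.86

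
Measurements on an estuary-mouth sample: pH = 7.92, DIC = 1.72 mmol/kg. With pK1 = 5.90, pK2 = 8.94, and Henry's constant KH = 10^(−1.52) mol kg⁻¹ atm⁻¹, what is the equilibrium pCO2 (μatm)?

α₀ = 1 / (1 + K1/[H⁺] + K1K2/[H⁺]²) = 1 / (1 + 10^+2.02 + 10^+1.00)
   = 1 / (1 + 104.71 + 10.000) = 1/115.71 = 0.008642
[CO2*] = α₀ × DIC = 0.008642 × 1.72 = 0.01486 mmol/kg = 14.86 μmol/kg
pCO2 = [CO2*]/KH = 1.486×10^-5 / 3.020×10^-2 = 492 μatm

pCO2 = 492 μatm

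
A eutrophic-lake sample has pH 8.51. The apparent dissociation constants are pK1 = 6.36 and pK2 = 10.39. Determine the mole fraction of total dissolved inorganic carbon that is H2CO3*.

α₀ = 0.00694

α₀ = 1 / (1 + K1/[H⁺] + K1K2/[H⁺]²) = 1 / (1 + 10^+2.15 + 10^+0.27)
   = 1 / (1 + 141.25 + 1.8621) = 1/144.12 = 0.006939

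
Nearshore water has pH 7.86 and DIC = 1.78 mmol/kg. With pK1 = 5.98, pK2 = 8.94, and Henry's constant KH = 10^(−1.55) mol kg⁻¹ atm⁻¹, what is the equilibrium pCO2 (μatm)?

pCO2 = 759 μatm

α₀ = 1 / (1 + K1/[H⁺] + K1K2/[H⁺]²) = 1 / (1 + 10^+1.88 + 10^+0.80)
   = 1 / (1 + 75.858 + 6.3096) = 1/83.167 = 0.01202
[CO2*] = α₀ × DIC = 0.01202 × 1.78 = 0.02140 mmol/kg
pCO2 = [CO2*]/KH = 2.140×10^-5 / 2.818×10^-2 = 759 μatm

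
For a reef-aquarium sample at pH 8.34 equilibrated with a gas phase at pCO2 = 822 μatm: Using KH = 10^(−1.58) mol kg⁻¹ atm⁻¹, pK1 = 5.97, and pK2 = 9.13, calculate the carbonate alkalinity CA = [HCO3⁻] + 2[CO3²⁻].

CA = 6.71 mmol/kg

[CO2*] = KH · pCO2 = 10^(−1.58) × 822×10^-6 = 2.162×10^-5 mol/kg
α₀ = 1/(1 + K1/[H⁺] + K1K2/[H⁺]²) = 1/(1 + 10^+2.37 + 10^+1.58) = 0.003657
DIC = [CO2*]/α₀ = 2.162×10^-5 / 0.003657 = 5.912 mmol/kg
CA = (α₁ + 2α₂)·DIC = (0.8573 + 2×0.1390) × 5.912 = 6.71 mmol/kg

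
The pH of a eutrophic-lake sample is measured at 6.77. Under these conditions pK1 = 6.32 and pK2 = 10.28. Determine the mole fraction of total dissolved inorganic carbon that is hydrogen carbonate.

α₁ = 1 / (1 + [H⁺]/K1 + K2/[H⁺]) = 1 / (1 + 10^-0.45 + 10^-3.51)
   = 1 / (1 + 0.35481 + 0.00030903) = 1/1.3551 = 0.7379

α₁ = 0.738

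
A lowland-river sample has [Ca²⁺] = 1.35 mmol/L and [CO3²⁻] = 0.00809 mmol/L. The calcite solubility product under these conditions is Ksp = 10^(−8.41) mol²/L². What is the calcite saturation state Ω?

Ω = 2.81

Ksp = 10^(−8.41) = 3.890×10^-9
Ω = [Ca²⁺][CO3²⁻]/Ksp = (1.35×10^-3)(0.00809×10^-3) / 3.890×10^-9 = 2.81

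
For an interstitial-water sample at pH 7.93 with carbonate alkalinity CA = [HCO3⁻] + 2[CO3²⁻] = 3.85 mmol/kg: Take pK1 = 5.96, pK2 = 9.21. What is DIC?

DIC = 3.70 mmol/kg

CA = [HCO3⁻] + 2[CO3²⁻] = (α₁ + 2α₂)·DIC
At pH 7.93: [H⁺]/K1 = 10^-1.97 = 0.010715, K2/[H⁺] = 10^-1.28 = 0.052481
α₁ = 1/(1 + 0.010715 + 0.052481) = 1/1.0632 = 0.9406; α₂ = α₁·K2/[H⁺] = 0.04936
α₁ + 2α₂ = 1.0393
DIC = CA / (α₁ + 2α₂) = 3.85 / 1.0393 = 3.70 mmol/kg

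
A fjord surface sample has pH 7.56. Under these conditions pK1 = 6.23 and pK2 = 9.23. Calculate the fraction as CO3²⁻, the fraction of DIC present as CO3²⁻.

α₂ = 0.0200

α₂ = 1 / (1 + [H⁺]/K2 + [H⁺]²/(K1K2)) = 1 / (1 + 10^+1.67 + 10^+0.34)
   = 1 / (1 + 46.774 + 2.1878) = 1/49.961 = 0.02002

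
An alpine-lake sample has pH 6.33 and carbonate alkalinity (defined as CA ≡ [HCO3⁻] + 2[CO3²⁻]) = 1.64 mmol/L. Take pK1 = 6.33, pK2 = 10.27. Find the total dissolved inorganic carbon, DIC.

CA = [HCO3⁻] + 2[CO3²⁻] = (α₁ + 2α₂)·DIC
At pH 6.33: [H⁺]/K1 = 10^0.00 = 1.0000, K2/[H⁺] = 10^-3.94 = 0.00011482
α₁ = 1/(1 + 1.0000 + 0.00011482) = 1/2.0001 = 0.5000; α₂ = α₁·K2/[H⁺] = 5.740×10^-5
α₁ + 2α₂ = 0.5001
DIC = CA / (α₁ + 2α₂) = 1.64 / 0.5001 = 3.28 mmol/L

DIC = 3.28 mmol/L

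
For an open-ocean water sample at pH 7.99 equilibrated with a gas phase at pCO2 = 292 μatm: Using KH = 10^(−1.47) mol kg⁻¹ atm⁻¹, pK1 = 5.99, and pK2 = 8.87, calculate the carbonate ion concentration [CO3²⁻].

[CO3²⁻] = 0.130 mmol/kg

[CO2*] = KH · pCO2 = 10^(−1.47) × 292×10^-6 = 9.894×10^-6 mol/kg
α₀ = 1/(1 + K1/[H⁺] + K1K2/[H⁺]²) = 1/(1 + 10^+2.00 + 10^+1.12) = 0.008758
DIC = [CO2*]/α₀ = 9.894×10^-6 / 0.008758 = 1.130 mmol/kg
[CO3²⁻] = α₂·DIC; α₂ = 0.1155, so [CO3²⁻] = 0.1155 × 1.130 = 0.130 mmol/kg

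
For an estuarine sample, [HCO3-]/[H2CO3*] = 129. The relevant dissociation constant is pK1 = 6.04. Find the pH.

pH = 8.15

From K1 = [H⁺][HCO3-]/[H2CO3*]:  pH = pK1 + log₁₀([HCO3-]/[H2CO3*])
log₁₀(129) = +2.111
pH = 6.04 + (+2.111) = 8.15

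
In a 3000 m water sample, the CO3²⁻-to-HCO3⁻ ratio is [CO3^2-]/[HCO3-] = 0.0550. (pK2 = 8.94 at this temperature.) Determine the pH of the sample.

From K2 = [H⁺][CO3^2-]/[HCO3-]:  pH = pK2 + log₁₀([CO3^2-]/[HCO3-])
log₁₀(0.0550) = -1.260
pH = 8.94 + (-1.260) = 7.68

pH = 7.68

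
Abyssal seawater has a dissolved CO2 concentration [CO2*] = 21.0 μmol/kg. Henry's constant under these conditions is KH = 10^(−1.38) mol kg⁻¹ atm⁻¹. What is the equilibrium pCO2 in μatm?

pCO2 = 504 μatm

KH = 10^(−1.38) = 4.169×10^-2 mol kg⁻¹ atm⁻¹
pCO2 = [CO2*]/KH = 21.0×10^-6 / 4.169×10^-2 = 5.04×10^-4 atm = 504 μatm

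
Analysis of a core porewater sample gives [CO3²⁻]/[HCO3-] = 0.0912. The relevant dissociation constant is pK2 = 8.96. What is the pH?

From K2 = [H⁺][CO3²⁻]/[HCO3-]:  pH = pK2 + log₁₀([CO3²⁻]/[HCO3-])
log₁₀(0.0912) = -1.040
pH = 8.96 + (-1.040) = 7.92

pH = 7.92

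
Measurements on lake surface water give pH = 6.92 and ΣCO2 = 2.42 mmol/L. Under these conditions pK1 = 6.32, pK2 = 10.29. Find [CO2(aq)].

α₀ = 1 / (1 + K1/[H⁺] + K1K2/[H⁺]²) = 1 / (1 + 10^+0.60 + 10^-2.77)
   = 1 / (1 + 3.9811 + 0.0016982) = 1/4.9828 = 0.2007
[CO2*] = α₀ × DIC = 0.2007 × 2.42 = 0.486 mmol/L

[CO2*] = 0.486 mmol/L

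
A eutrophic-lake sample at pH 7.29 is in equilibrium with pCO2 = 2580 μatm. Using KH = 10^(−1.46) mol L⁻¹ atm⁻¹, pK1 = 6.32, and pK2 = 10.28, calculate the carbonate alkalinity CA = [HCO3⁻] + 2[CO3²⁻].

[CO2*] = KH · pCO2 = 10^(−1.46) × 2580×10^-6 = 8.946×10^-5 mol/L
α₀ = 1/(1 + K1/[H⁺] + K1K2/[H⁺]²) = 1/(1 + 10^+0.97 + 10^-2.02) = 0.09669
DIC = [CO2*]/α₀ = 8.946×10^-5 / 0.09669 = 0.9252 mmol/L
CA = (α₁ + 2α₂)·DIC = (0.9024 + 2×0.0009234) × 0.9252 = 0.837 mmol/L

CA = 0.837 mmol/L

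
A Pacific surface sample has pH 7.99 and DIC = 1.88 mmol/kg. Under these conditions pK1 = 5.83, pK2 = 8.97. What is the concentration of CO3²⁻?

[CO3²⁻] = 0.177 mmol/kg

α₂ = 1 / (1 + [H⁺]/K2 + [H⁺]²/(K1K2)) = 1 / (1 + 10^+0.98 + 10^-1.18)
   = 1 / (1 + 9.5499 + 0.066069) = 1/10.616 = 0.09420
[CO3²⁻] = α₂ × DIC = 0.09420 × 1.88 = 0.177 mmol/kg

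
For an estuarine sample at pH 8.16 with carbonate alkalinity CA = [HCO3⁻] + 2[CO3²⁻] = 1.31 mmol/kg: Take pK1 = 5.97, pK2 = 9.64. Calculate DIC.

CA = [HCO3⁻] + 2[CO3²⁻] = (α₁ + 2α₂)·DIC
At pH 8.16: [H⁺]/K1 = 10^-2.19 = 0.0064565, K2/[H⁺] = 10^-1.48 = 0.033113
α₁ = 1/(1 + 0.0064565 + 0.033113) = 1/1.0396 = 0.9619; α₂ = α₁·K2/[H⁺] = 0.03185
α₁ + 2α₂ = 1.0256
DIC = CA / (α₁ + 2α₂) = 1.31 / 1.0256 = 1.28 mmol/kg

DIC = 1.28 mmol/kg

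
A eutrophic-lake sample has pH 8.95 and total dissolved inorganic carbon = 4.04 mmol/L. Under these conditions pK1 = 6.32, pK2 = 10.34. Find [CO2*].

α₀ = 1 / (1 + K1/[H⁺] + K1K2/[H⁺]²) = 1 / (1 + 10^+2.63 + 10^+1.24)
   = 1 / (1 + 426.58 + 17.378) = 1/444.96 = 0.002247
[CO2*] = α₀ × DIC = 0.002247 × 4.04 = 0.00908 mmol/L = 9.08 μmol/L

[CO2*] = 9.08 μmol/L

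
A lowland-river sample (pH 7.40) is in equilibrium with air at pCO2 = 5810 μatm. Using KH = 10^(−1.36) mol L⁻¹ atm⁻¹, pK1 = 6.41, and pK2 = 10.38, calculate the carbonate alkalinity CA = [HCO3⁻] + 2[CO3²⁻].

CA = 2.48 mmol/L

[CO2*] = KH · pCO2 = 10^(−1.36) × 5810×10^-6 = 2.536×10^-4 mol/L
α₀ = 1/(1 + K1/[H⁺] + K1K2/[H⁺]²) = 1/(1 + 10^+0.99 + 10^-1.99) = 0.09274
DIC = [CO2*]/α₀ = 2.536×10^-4 / 0.09274 = 2.735 mmol/L
CA = (α₁ + 2α₂)·DIC = (0.9063 + 2×0.0009490) × 2.735 = 2.48 mmol/L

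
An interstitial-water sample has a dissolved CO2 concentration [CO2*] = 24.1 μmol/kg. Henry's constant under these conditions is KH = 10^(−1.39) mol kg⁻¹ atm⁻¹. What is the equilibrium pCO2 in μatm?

KH = 10^(−1.39) = 4.074×10^-2 mol kg⁻¹ atm⁻¹
pCO2 = [CO2*]/KH = 24.1×10^-6 / 4.074×10^-2 = 5.92×10^-4 atm = 592 μatm

pCO2 = 592 μatm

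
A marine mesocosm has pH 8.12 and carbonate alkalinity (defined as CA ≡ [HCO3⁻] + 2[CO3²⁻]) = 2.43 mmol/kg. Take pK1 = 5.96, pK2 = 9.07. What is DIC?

DIC = 2.22 mmol/kg

CA = [HCO3⁻] + 2[CO3²⁻] = (α₁ + 2α₂)·DIC
At pH 8.12: [H⁺]/K1 = 10^-2.16 = 0.0069183, K2/[H⁺] = 10^-0.95 = 0.11220
α₁ = 1/(1 + 0.0069183 + 0.11220) = 1/1.1191 = 0.8936; α₂ = α₁·K2/[H⁺] = 0.1003
α₁ + 2α₂ = 1.0941
DIC = CA / (α₁ + 2α₂) = 2.43 / 1.0941 = 2.22 mmol/kg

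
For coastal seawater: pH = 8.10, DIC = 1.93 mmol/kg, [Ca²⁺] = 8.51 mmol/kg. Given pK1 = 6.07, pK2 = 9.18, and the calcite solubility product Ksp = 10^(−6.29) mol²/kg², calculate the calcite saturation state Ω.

Ω = 2.44

α₂ = 1 / (1 + [H⁺]/K2 + [H⁺]²/(K1K2)) = 1 / (1 + 10^+1.08 + 10^-0.95)
   = 1 / (1 + 12.023 + 0.11220) = 1/13.135 = 0.07613
[CO3²⁻] = α₂ × DIC = 0.07613 × 1.93 = 0.1469 mmol/kg
Ksp = 10^(−6.29) = 5.129×10^-7
Ω = [Ca²⁺][CO3²⁻]/Ksp = (8.51×10^-3)(1.469×10^-4) / 5.129×10^-7 = 2.44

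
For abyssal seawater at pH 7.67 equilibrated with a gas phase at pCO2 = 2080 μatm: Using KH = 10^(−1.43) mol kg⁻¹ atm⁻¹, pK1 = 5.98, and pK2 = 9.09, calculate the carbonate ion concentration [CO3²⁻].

[CO2*] = KH · pCO2 = 10^(−1.43) × 2080×10^-6 = 7.728×10^-5 mol/kg
α₀ = 1/(1 + K1/[H⁺] + K1K2/[H⁺]²) = 1/(1 + 10^+1.69 + 10^+0.27) = 0.01929
DIC = [CO2*]/α₀ = 7.728×10^-5 / 0.01929 = 4.006 mmol/kg
[CO3²⁻] = α₂·DIC; α₂ = 0.03592, so [CO3²⁻] = 0.03592 × 4.006 = 0.144 mmol/kg

[CO3²⁻] = 0.144 mmol/kg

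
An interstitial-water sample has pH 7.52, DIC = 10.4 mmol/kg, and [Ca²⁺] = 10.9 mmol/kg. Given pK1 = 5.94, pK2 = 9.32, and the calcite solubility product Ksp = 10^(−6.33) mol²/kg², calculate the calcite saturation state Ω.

α₂ = 1 / (1 + [H⁺]/K2 + [H⁺]²/(K1K2)) = 1 / (1 + 10^+1.80 + 10^+0.22)
   = 1 / (1 + 63.096 + 1.6596) = 1/65.755 = 0.01521
[CO3²⁻] = α₂ × DIC = 0.01521 × 10.4 = 0.1582 mmol/kg
Ksp = 10^(−6.33) = 4.677×10^-7
Ω = [Ca²⁺][CO3²⁻]/Ksp = (10.9×10^-3)(1.582×10^-4) / 4.677×10^-7 = 3.69

Ω = 3.69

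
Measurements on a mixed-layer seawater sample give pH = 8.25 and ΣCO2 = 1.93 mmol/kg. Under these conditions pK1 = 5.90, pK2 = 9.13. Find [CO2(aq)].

[CO2*] = 7.59 μmol/kg

α₀ = 1 / (1 + K1/[H⁺] + K1K2/[H⁺]²) = 1 / (1 + 10^+2.35 + 10^+1.47)
   = 1 / (1 + 223.87 + 29.512) = 1/254.38 = 0.003931
[CO2*] = α₀ × DIC = 0.003931 × 1.93 = 0.00759 mmol/kg = 7.59 μmol/kg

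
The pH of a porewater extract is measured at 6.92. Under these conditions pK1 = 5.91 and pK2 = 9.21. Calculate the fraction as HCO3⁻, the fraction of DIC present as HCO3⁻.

α₁ = 1 / (1 + [H⁺]/K1 + K2/[H⁺]) = 1 / (1 + 10^-1.01 + 10^-2.29)
   = 1 / (1 + 0.097724 + 0.0051286) = 1/1.1029 = 0.9067

α₁ = 0.907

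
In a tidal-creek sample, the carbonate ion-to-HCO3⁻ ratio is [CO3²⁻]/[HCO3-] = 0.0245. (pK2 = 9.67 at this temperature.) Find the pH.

From K2 = [H⁺][CO3²⁻]/[HCO3-]:  pH = pK2 + log₁₀([CO3²⁻]/[HCO3-])
log₁₀(0.0245) = -1.611
pH = 9.67 + (-1.611) = 8.06

pH = 8.06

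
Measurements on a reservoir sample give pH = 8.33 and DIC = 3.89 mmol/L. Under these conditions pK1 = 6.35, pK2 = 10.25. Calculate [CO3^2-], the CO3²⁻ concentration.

α₂ = 1 / (1 + [H⁺]/K2 + [H⁺]²/(K1K2)) = 1 / (1 + 10^+1.92 + 10^-0.06)
   = 1 / (1 + 83.176 + 0.87096) = 1/85.047 = 0.01176
[CO3²⁻] = α₂ × DIC = 0.01176 × 3.89 = 0.0457 mmol/L

[CO3²⁻] = 0.0457 mmol/L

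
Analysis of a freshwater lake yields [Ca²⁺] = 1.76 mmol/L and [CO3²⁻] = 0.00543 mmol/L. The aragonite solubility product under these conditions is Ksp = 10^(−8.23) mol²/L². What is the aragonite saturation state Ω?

Ksp = 10^(−8.23) = 5.888×10^-9
Ω = [Ca²⁺][CO3²⁻]/Ksp = (1.76×10^-3)(0.00543×10^-3) / 5.888×10^-9 = 1.62

Ω = 1.62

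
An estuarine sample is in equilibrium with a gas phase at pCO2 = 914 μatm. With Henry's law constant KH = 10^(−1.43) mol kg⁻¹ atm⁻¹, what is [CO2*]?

KH = 10^(−1.43) = 3.715×10^-2 mol kg⁻¹ atm⁻¹
[CO2*] = KH · pCO2 = 3.715×10^-2 × 914×10^-6 atm = 3.40×10^-5 mol/kg

[CO2*] = 34.0 μmol/kg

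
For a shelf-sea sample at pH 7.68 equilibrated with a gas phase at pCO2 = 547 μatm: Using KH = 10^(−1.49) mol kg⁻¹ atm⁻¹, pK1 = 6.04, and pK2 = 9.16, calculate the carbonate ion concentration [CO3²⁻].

[CO2*] = KH · pCO2 = 10^(−1.49) × 547×10^-6 = 1.770×10^-5 mol/kg
α₀ = 1/(1 + K1/[H⁺] + K1K2/[H⁺]²) = 1/(1 + 10^+1.64 + 10^+0.16) = 0.02169
DIC = [CO2*]/α₀ = 1.770×10^-5 / 0.02169 = 0.8159 mmol/kg
[CO3²⁻] = α₂·DIC; α₂ = 0.03136, so [CO3²⁻] = 0.03136 × 0.8159 = 0.0256 mmol/kg

[CO3²⁻] = 0.0256 mmol/kg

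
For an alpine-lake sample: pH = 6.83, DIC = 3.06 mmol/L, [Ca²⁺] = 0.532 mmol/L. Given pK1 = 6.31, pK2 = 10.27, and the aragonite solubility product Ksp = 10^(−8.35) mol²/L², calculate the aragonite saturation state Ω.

Ω = 0.102

α₂ = 1 / (1 + [H⁺]/K2 + [H⁺]²/(K1K2)) = 1 / (1 + 10^+3.44 + 10^+2.92)
   = 1 / (1 + 2754.2 + 831.76) = 1/3587.0 = 0.0002788
[CO3²⁻] = α₂ × DIC = 0.0002788 × 3.06 = 0.0008531 mmol/L = 0.8531 μmol/L
Ksp = 10^(−8.35) = 4.467×10^-9
Ω = [Ca²⁺][CO3²⁻]/Ksp = (0.532×10^-3)(8.531×10^-7) / 4.467×10^-9 = 0.102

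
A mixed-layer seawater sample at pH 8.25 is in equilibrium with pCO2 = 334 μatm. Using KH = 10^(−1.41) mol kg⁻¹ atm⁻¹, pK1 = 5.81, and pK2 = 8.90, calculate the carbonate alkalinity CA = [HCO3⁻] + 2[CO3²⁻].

[CO2*] = KH · pCO2 = 10^(−1.41) × 334×10^-6 = 1.299×10^-5 mol/kg
α₀ = 1/(1 + K1/[H⁺] + K1K2/[H⁺]²) = 1/(1 + 10^+2.44 + 10^+1.79) = 0.002958
DIC = [CO2*]/α₀ = 1.299×10^-5 / 0.002958 = 4.393 mmol/kg
CA = (α₁ + 2α₂)·DIC = (0.8147 + 2×0.1824) × 4.393 = 5.18 mmol/kg

CA = 5.18 mmol/kg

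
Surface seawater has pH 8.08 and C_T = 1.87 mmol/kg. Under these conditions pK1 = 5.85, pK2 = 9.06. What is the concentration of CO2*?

α₀ = 1 / (1 + K1/[H⁺] + K1K2/[H⁺]²) = 1 / (1 + 10^+2.23 + 10^+1.25)
   = 1 / (1 + 169.82 + 17.783) = 1/188.61 = 0.005302
[CO2*] = α₀ × DIC = 0.005302 × 1.87 = 0.00991 mmol/kg = 9.91 μmol/kg

[CO2*] = 9.91 μmol/kg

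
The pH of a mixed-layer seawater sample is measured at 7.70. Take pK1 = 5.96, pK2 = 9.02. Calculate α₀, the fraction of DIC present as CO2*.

α₀ = 1 / (1 + K1/[H⁺] + K1K2/[H⁺]²) = 1 / (1 + 10^+1.74 + 10^+0.42)
   = 1 / (1 + 54.954 + 2.6303) = 1/58.584 = 0.01707

α₀ = 0.0171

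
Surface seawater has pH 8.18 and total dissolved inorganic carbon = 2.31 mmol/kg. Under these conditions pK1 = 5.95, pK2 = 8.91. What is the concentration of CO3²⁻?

[CO3²⁻] = 0.361 mmol/kg

α₂ = 1 / (1 + [H⁺]/K2 + [H⁺]²/(K1K2)) = 1 / (1 + 10^+0.73 + 10^-1.50)
   = 1 / (1 + 5.3703 + 0.031623) = 1/6.4019 = 0.1562
[CO3²⁻] = α₂ × DIC = 0.1562 × 2.31 = 0.361 mmol/kg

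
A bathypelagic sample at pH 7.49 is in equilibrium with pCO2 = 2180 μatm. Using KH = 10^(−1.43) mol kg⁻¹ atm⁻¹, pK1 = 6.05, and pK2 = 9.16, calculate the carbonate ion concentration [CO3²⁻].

[CO3²⁻] = 0.0477 mmol/kg

[CO2*] = KH · pCO2 = 10^(−1.43) × 2180×10^-6 = 8.099×10^-5 mol/kg
α₀ = 1/(1 + K1/[H⁺] + K1K2/[H⁺]²) = 1/(1 + 10^+1.44 + 10^-0.23) = 0.03433
DIC = [CO2*]/α₀ = 8.099×10^-5 / 0.03433 = 2.359 mmol/kg
[CO3²⁻] = α₂·DIC; α₂ = 0.02021, so [CO3²⁻] = 0.02021 × 2.359 = 0.0477 mmol/kg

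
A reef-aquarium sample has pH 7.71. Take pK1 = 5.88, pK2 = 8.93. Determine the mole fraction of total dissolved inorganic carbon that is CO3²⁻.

α₂ = 0.0560

α₂ = 1 / (1 + [H⁺]/K2 + [H⁺]²/(K1K2)) = 1 / (1 + 10^+1.22 + 10^-0.61)
   = 1 / (1 + 16.596 + 0.24547) = 1/17.841 = 0.05605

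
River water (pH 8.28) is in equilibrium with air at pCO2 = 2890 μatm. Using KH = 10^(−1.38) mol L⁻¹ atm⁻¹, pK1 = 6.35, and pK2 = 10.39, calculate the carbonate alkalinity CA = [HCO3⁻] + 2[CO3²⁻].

CA = 10.4 mmol/L

[CO2*] = KH · pCO2 = 10^(−1.38) × 2890×10^-6 = 1.205×10^-4 mol/L
α₀ = 1/(1 + K1/[H⁺] + K1K2/[H⁺]²) = 1/(1 + 10^+1.93 + 10^-0.18) = 0.01152
DIC = [CO2*]/α₀ = 1.205×10^-4 / 0.01152 = 10.45 mmol/L
CA = (α₁ + 2α₂)·DIC = (0.9809 + 2×0.007614) × 10.45 = 10.4 mmol/L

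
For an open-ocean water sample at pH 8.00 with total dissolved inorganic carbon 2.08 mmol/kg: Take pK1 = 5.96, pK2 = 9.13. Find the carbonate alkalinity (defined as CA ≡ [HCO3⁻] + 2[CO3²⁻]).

CA = 2.20 mmol/kg

CA = [HCO3⁻] + 2[CO3²⁻] = (α₁ + 2α₂)·DIC
At pH 8.00: [H⁺]/K1 = 10^-2.04 = 0.0091201, K2/[H⁺] = 10^-1.13 = 0.074131
α₁ = 1/(1 + 0.0091201 + 0.074131) = 1/1.0833 = 0.9231; α₂ = α₁·K2/[H⁺] = 0.06843
α₁ + 2α₂ = 1.0600
CA = 1.0600 × 2.08 = 2.20 mmol/kg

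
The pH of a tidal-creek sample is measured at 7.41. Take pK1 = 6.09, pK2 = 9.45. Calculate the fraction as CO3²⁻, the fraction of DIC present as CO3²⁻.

α₂ = 1 / (1 + [H⁺]/K2 + [H⁺]²/(K1K2)) = 1 / (1 + 10^+2.04 + 10^+0.72)
   = 1 / (1 + 109.65 + 5.2481) = 1/115.90 = 0.008628

α₂ = 0.00863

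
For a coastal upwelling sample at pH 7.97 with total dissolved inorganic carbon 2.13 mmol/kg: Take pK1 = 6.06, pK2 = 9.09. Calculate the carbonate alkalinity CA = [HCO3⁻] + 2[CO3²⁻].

CA = 2.25 mmol/kg

CA = [HCO3⁻] + 2[CO3²⁻] = (α₁ + 2α₂)·DIC
At pH 7.97: [H⁺]/K1 = 10^-1.91 = 0.012303, K2/[H⁺] = 10^-1.12 = 0.075858
α₁ = 1/(1 + 0.012303 + 0.075858) = 1/1.0882 = 0.9190; α₂ = α₁·K2/[H⁺] = 0.06971
α₁ + 2α₂ = 1.0584
CA = 1.0584 × 2.13 = 2.25 mmol/kg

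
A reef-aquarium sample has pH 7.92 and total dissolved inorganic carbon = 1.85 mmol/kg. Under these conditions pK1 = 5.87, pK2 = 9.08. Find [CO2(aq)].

[CO2*] = 15.3 μmol/kg

α₀ = 1 / (1 + K1/[H⁺] + K1K2/[H⁺]²) = 1 / (1 + 10^+2.05 + 10^+0.89)
   = 1 / (1 + 112.20 + 7.7625) = 1/120.96 = 0.008267
[CO2*] = α₀ × DIC = 0.008267 × 1.85 = 0.0153 mmol/kg = 15.3 μmol/kg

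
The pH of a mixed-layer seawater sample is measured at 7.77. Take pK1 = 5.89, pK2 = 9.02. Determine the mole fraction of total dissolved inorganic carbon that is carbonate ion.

α₂ = 0.0526

α₂ = 1 / (1 + [H⁺]/K2 + [H⁺]²/(K1K2)) = 1 / (1 + 10^+1.25 + 10^-0.63)
   = 1 / (1 + 17.783 + 0.23442) = 1/19.017 = 0.05258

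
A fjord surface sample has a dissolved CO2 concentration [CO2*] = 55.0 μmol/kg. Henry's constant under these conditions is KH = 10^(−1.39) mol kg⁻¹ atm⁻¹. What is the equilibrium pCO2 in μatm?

pCO2 = 1350 μatm

KH = 10^(−1.39) = 4.074×10^-2 mol kg⁻¹ atm⁻¹
pCO2 = [CO2*]/KH = 55.0×10^-6 / 4.074×10^-2 = 1.35×10^-3 atm = 1350 μatm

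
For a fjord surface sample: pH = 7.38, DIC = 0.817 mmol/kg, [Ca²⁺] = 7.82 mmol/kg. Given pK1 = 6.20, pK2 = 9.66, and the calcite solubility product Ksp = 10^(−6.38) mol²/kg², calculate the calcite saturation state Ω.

α₂ = 1 / (1 + [H⁺]/K2 + [H⁺]²/(K1K2)) = 1 / (1 + 10^+2.28 + 10^+1.10)
   = 1 / (1 + 190.55 + 12.589) = 1/204.14 = 0.004899
[CO3²⁻] = α₂ × DIC = 0.004899 × 0.817 = 0.004002 mmol/kg = 4.002 μmol/kg
Ksp = 10^(−6.38) = 4.169×10^-7
Ω = [Ca²⁺][CO3²⁻]/Ksp = (7.82×10^-3)(4.002×10^-6) / 4.169×10^-7 = 0.0751

Ω = 0.0751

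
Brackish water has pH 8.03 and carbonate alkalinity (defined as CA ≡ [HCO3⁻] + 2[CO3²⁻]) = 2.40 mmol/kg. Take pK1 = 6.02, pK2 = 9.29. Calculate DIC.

DIC = 2.30 mmol/kg

CA = [HCO3⁻] + 2[CO3²⁻] = (α₁ + 2α₂)·DIC
At pH 8.03: [H⁺]/K1 = 10^-2.01 = 0.0097724, K2/[H⁺] = 10^-1.26 = 0.054954
α₁ = 1/(1 + 0.0097724 + 0.054954) = 1/1.0647 = 0.9392; α₂ = α₁·K2/[H⁺] = 0.05161
α₁ + 2α₂ = 1.0424
DIC = CA / (α₁ + 2α₂) = 2.40 / 1.0424 = 2.30 mmol/kg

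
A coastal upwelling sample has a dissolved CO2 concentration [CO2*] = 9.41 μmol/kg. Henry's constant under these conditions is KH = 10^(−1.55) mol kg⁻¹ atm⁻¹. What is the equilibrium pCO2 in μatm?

pCO2 = 334 μatm

KH = 10^(−1.55) = 2.818×10^-2 mol kg⁻¹ atm⁻¹
pCO2 = [CO2*]/KH = 9.41×10^-6 / 2.818×10^-2 = 3.34×10^-4 atm = 334 μatm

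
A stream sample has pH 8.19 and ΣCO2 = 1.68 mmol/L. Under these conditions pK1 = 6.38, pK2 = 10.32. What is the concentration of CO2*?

[CO2*] = 0.0254 mmol/L

α₀ = 1 / (1 + K1/[H⁺] + K1K2/[H⁺]²) = 1 / (1 + 10^+1.81 + 10^-0.32)
   = 1 / (1 + 64.565 + 0.47863) = 1/66.044 = 0.01514
[CO2*] = α₀ × DIC = 0.01514 × 1.68 = 0.0254 mmol/L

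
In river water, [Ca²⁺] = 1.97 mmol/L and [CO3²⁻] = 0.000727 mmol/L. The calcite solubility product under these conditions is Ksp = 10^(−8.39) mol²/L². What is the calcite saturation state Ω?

Ksp = 10^(−8.39) = 4.074×10^-9
Ω = [Ca²⁺][CO3²⁻]/Ksp = (1.97×10^-3)(0.000727×10^-3) / 4.074×10^-9 = 0.352

Ω = 0.352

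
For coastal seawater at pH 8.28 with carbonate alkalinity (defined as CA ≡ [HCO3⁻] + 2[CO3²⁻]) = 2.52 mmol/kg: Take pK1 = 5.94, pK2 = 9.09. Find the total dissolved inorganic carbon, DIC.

DIC = 2.23 mmol/kg

CA = [HCO3⁻] + 2[CO3²⁻] = (α₁ + 2α₂)·DIC
At pH 8.28: [H⁺]/K1 = 10^-2.34 = 0.0045709, K2/[H⁺] = 10^-0.81 = 0.15488
α₁ = 1/(1 + 0.0045709 + 0.15488) = 1/1.1595 = 0.8625; α₂ = α₁·K2/[H⁺] = 0.1336
α₁ + 2α₂ = 1.1296
DIC = CA / (α₁ + 2α₂) = 2.52 / 1.1296 = 2.23 mmol/kg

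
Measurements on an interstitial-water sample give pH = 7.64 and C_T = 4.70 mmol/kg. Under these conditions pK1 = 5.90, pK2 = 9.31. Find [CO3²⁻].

α₂ = 1 / (1 + [H⁺]/K2 + [H⁺]²/(K1K2)) = 1 / (1 + 10^+1.67 + 10^-0.07)
   = 1 / (1 + 46.774 + 0.85114) = 1/48.625 = 0.02057
[CO3²⁻] = α₂ × DIC = 0.02057 × 4.70 = 0.0967 mmol/kg

[CO3²⁻] = 0.0967 mmol/kg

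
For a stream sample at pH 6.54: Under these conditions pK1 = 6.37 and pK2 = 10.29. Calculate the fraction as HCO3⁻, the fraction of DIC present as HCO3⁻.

α₁ = 1 / (1 + [H⁺]/K1 + K2/[H⁺]) = 1 / (1 + 10^-0.17 + 10^-3.75)
   = 1 / (1 + 0.67608 + 0.00017783) = 1/1.6763 = 0.5966

α₁ = 0.597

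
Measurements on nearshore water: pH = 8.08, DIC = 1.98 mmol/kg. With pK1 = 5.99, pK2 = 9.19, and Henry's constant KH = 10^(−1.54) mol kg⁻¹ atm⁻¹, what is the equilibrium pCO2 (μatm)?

pCO2 = 514 μatm

α₀ = 1 / (1 + K1/[H⁺] + K1K2/[H⁺]²) = 1 / (1 + 10^+2.09 + 10^+0.98)
   = 1 / (1 + 123.03 + 9.5499) = 1/133.58 = 0.007486
[CO2*] = α₀ × DIC = 0.007486 × 1.98 = 0.01482 mmol/kg = 14.82 μmol/kg
pCO2 = [CO2*]/KH = 1.482×10^-5 / 2.884×10^-2 = 514 μatm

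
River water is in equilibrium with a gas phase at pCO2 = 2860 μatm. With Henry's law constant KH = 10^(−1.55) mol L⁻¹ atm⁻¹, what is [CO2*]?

[CO2*] = 80.6 μmol/L

KH = 10^(−1.55) = 2.818×10^-2 mol L⁻¹ atm⁻¹
[CO2*] = KH · pCO2 = 2.818×10^-2 × 2860×10^-6 atm = 8.06×10^-5 mol/L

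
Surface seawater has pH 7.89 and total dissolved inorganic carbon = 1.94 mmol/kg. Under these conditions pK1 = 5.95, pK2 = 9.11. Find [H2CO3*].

α₀ = 1 / (1 + K1/[H⁺] + K1K2/[H⁺]²) = 1 / (1 + 10^+1.94 + 10^+0.72)
   = 1 / (1 + 87.096 + 5.2481) = 1/93.344 = 0.01071
[CO2*] = α₀ × DIC = 0.01071 × 1.94 = 0.0208 mmol/kg

[CO2*] = 0.0208 mmol/kg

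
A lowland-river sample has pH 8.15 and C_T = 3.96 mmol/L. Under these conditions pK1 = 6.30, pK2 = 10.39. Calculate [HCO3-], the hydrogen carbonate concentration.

[HCO3⁻] = 3.88 mmol/L

α₁ = 1 / (1 + [H⁺]/K1 + K2/[H⁺]) = 1 / (1 + 10^-1.85 + 10^-2.24)
   = 1 / (1 + 0.014125 + 0.0057544) = 1/1.0199 = 0.9805
[HCO3⁻] = α₁ × DIC = 0.9805 × 3.96 = 3.88 mmol/L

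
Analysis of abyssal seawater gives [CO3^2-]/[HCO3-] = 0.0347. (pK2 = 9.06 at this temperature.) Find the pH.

pH = 7.60

From K2 = [H⁺][CO3^2-]/[HCO3-]:  pH = pK2 + log₁₀([CO3^2-]/[HCO3-])
log₁₀(0.0347) = -1.460
pH = 9.06 + (-1.460) = 7.60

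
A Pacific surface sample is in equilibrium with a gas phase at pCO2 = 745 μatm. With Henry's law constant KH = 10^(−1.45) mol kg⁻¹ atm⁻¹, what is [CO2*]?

KH = 10^(−1.45) = 3.548×10^-2 mol kg⁻¹ atm⁻¹
[CO2*] = KH · pCO2 = 3.548×10^-2 × 745×10^-6 atm = 2.64×10^-5 mol/kg

[CO2*] = 26.4 μmol/kg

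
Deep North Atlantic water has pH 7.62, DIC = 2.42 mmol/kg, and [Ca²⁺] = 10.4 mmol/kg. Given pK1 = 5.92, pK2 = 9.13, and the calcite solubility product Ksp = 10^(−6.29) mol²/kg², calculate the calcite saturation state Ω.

Ω = 1.44

α₂ = 1 / (1 + [H⁺]/K2 + [H⁺]²/(K1K2)) = 1 / (1 + 10^+1.51 + 10^-0.19)
   = 1 / (1 + 32.359 + 0.64565) = 1/34.005 = 0.02941
[CO3²⁻] = α₂ × DIC = 0.02941 × 2.42 = 0.07117 mmol/kg
Ksp = 10^(−6.29) = 5.129×10^-7
Ω = [Ca²⁺][CO3²⁻]/Ksp = (10.4×10^-3)(7.117×10^-5) / 5.129×10^-7 = 1.44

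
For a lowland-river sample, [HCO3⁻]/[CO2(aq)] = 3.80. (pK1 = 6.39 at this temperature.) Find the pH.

pH = 6.97

From K1 = [H⁺][HCO3⁻]/[CO2(aq)]:  pH = pK1 + log₁₀([HCO3⁻]/[CO2(aq)])
log₁₀(3.80) = +0.580
pH = 6.39 + (+0.580) = 6.97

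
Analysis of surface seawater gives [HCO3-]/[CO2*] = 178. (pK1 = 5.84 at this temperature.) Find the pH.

pH = 8.09

From K1 = [H⁺][HCO3-]/[CO2*]:  pH = pK1 + log₁₀([HCO3-]/[CO2*])
log₁₀(178) = +2.250
pH = 5.84 + (+2.250) = 8.09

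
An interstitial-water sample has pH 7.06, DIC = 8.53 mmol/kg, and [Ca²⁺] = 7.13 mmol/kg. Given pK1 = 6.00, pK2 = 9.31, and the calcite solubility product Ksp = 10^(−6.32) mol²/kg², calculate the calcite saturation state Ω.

Ω = 0.654

α₂ = 1 / (1 + [H⁺]/K2 + [H⁺]²/(K1K2)) = 1 / (1 + 10^+2.25 + 10^+1.19)
   = 1 / (1 + 177.83 + 15.488) = 1/194.32 = 0.005146
[CO3²⁻] = α₂ × DIC = 0.005146 × 8.53 = 0.04390 mmol/kg
Ksp = 10^(−6.32) = 4.786×10^-7
Ω = [Ca²⁺][CO3²⁻]/Ksp = (7.13×10^-3)(4.390×10^-5) / 4.786×10^-7 = 0.654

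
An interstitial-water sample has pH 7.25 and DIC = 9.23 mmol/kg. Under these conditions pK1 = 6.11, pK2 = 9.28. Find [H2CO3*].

[CO2*] = 0.618 mmol/kg

α₀ = 1 / (1 + K1/[H⁺] + K1K2/[H⁺]²) = 1 / (1 + 10^+1.14 + 10^-0.89)
   = 1 / (1 + 13.804 + 0.12882) = 1/14.933 = 0.06697
[CO2*] = α₀ × DIC = 0.06697 × 9.23 = 0.618 mmol/kg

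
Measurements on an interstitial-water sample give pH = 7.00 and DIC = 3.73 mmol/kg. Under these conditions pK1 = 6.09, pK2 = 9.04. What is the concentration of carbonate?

[CO3²⁻] = 0.0300 mmol/kg

α₂ = 1 / (1 + [H⁺]/K2 + [H⁺]²/(K1K2)) = 1 / (1 + 10^+2.04 + 10^+1.13)
   = 1 / (1 + 109.65 + 13.490) = 1/124.14 = 0.008056
[CO3²⁻] = α₂ × DIC = 0.008056 × 3.73 = 0.0300 mmol/kg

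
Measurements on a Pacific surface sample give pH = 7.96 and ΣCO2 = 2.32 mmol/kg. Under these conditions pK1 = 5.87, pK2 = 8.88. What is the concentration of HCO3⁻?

[HCO3⁻] = 2.06 mmol/kg

α₁ = 1 / (1 + [H⁺]/K1 + K2/[H⁺]) = 1 / (1 + 10^-2.09 + 10^-0.92)
   = 1 / (1 + 0.0081283 + 0.12023) = 1/1.1284 = 0.8862
[HCO3⁻] = α₁ × DIC = 0.8862 × 2.32 = 2.06 mmol/kg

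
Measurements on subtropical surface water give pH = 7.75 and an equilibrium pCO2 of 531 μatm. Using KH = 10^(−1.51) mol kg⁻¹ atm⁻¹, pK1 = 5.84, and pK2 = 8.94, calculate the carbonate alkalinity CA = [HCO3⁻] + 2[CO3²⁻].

[CO2*] = KH · pCO2 = 10^(−1.51) × 531×10^-6 = 1.641×10^-5 mol/kg
α₀ = 1/(1 + K1/[H⁺] + K1K2/[H⁺]²) = 1/(1 + 10^+1.91 + 10^+0.72) = 0.01142
DIC = [CO2*]/α₀ = 1.641×10^-5 / 0.01142 = 1.436 mmol/kg
CA = (α₁ + 2α₂)·DIC = (0.9286 + 2×0.05996) × 1.436 = 1.51 mmol/kg

CA = 1.51 mmol/kg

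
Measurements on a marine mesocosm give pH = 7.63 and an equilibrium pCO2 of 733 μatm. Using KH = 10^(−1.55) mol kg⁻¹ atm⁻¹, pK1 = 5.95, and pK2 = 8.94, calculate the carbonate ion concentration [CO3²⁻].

[CO2*] = KH · pCO2 = 10^(−1.55) × 733×10^-6 = 2.066×10^-5 mol/kg
α₀ = 1/(1 + K1/[H⁺] + K1K2/[H⁺]²) = 1/(1 + 10^+1.68 + 10^+0.37) = 0.01953
DIC = [CO2*]/α₀ = 2.066×10^-5 / 0.01953 = 1.058 mmol/kg
[CO3²⁻] = α₂·DIC; α₂ = 0.04578, so [CO3²⁻] = 0.04578 × 1.058 = 0.0484 mmol/kg

[CO3²⁻] = 0.0484 mmol/kg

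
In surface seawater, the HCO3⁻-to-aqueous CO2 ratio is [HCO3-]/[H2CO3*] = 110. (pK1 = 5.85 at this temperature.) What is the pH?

pH = 7.89

From K1 = [H⁺][HCO3-]/[H2CO3*]:  pH = pK1 + log₁₀([HCO3-]/[H2CO3*])
log₁₀(110) = +2.041
pH = 5.85 + (+2.041) = 7.89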